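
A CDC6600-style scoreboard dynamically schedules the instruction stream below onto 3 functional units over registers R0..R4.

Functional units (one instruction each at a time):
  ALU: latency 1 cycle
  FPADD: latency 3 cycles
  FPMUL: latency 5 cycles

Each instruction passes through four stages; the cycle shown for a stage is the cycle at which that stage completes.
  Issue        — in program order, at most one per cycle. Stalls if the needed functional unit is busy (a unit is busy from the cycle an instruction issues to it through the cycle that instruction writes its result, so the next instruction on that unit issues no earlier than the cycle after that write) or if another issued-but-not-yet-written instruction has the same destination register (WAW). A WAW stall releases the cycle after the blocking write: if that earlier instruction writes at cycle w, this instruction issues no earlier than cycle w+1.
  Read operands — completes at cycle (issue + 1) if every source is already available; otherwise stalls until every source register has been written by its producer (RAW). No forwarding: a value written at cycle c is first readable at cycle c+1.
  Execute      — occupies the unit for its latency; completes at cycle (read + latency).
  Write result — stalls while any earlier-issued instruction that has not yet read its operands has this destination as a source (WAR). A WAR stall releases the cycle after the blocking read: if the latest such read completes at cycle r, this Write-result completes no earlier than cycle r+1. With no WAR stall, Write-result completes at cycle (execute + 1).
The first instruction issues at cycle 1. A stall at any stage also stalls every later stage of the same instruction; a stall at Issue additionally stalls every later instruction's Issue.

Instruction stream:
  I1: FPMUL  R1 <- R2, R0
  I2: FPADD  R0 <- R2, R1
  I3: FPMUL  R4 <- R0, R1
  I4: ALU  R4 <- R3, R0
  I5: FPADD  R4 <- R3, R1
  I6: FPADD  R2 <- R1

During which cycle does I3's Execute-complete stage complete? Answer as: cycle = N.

cycle = 19

[I1] 1/2/7/8
[I2] 2/9/12/13  (RAW R1: wait I1 write@8)
[I3] 9/14/19/20  (struct: FPMUL busy until I1 writes@8; RAW R0: wait I2 write@13)
[I4] 21/22/23/24  (WAW R4: wait I3 write@20)
[I5] 25/26/29/30  (WAW R4: wait I4 write@24)
[I6] 31/32/35/36  (struct: FPADD busy until I5 writes@30)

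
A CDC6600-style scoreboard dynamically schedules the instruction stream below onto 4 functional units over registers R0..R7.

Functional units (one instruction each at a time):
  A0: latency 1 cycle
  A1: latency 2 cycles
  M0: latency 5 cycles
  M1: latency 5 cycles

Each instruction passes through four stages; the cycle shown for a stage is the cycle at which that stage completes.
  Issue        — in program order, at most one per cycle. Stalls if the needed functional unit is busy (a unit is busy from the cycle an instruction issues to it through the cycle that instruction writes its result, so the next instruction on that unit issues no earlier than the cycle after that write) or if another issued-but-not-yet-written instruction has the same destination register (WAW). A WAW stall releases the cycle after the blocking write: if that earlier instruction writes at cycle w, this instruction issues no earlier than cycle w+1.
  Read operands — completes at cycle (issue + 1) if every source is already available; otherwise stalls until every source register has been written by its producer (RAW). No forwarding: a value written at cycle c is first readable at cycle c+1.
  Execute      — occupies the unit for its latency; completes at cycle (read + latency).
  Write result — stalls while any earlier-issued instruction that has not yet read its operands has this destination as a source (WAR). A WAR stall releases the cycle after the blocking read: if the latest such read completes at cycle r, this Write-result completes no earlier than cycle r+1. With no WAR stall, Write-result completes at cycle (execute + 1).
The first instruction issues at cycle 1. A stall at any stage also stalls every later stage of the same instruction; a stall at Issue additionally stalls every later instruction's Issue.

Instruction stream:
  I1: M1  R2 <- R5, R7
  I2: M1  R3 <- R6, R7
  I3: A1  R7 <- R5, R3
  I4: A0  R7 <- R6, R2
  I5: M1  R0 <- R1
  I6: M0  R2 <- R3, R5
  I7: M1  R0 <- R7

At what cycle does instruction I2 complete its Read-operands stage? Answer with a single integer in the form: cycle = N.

cycle = 10

I1  is:1  ro:2  ex:7  wr:8
I2  is:9  ro:10  ex:15  wr:16  — struct: M1 busy until I1 writes@8
I3  is:10  ro:17  ex:19  wr:20  — RAW R3: wait I2 write@16
I4  is:21  ro:22  ex:23  wr:24  — WAW R7: wait I3 write@20
I5  is:22  ro:23  ex:28  wr:29
I6  is:23  ro:24  ex:29  wr:30
I7  is:30  ro:31  ex:36  wr:37  — struct: M1 busy until I5 writes@29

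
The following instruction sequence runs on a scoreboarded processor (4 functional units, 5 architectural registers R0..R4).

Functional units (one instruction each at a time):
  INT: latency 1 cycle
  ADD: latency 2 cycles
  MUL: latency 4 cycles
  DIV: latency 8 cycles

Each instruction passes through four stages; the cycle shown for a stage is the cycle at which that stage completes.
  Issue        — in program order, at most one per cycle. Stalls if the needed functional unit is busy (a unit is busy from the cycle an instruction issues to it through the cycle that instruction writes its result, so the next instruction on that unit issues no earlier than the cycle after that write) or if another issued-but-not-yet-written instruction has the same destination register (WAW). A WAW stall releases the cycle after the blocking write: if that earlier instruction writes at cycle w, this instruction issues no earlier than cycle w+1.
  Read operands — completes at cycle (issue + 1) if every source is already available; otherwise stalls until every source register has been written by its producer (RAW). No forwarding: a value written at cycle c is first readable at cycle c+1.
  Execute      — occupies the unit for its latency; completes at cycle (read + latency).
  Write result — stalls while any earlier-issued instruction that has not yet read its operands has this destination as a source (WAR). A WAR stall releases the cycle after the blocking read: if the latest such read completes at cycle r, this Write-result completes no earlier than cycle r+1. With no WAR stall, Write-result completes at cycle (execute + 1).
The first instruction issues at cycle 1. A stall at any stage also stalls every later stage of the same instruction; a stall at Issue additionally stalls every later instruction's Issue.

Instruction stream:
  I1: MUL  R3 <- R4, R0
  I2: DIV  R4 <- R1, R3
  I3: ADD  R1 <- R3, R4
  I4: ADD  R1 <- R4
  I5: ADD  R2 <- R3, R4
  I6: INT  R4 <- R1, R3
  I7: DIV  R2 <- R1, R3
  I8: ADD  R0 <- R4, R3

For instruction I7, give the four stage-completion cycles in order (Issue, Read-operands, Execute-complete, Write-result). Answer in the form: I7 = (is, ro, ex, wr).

I7 = (32, 33, 41, 42)

I1 -> (1, 2, 6, 7)
I2 -> (2, 8, 16, 17)  // RAW R3: wait I1 write@7
I3 -> (3, 18, 20, 21)  // RAW R4: wait I2 write@17
I4 -> (22, 23, 25, 26)  // struct: ADD busy until I3 writes@21
I5 -> (27, 28, 30, 31)  // struct: ADD busy until I4 writes@26
I6 -> (28, 29, 30, 31)
I7 -> (32, 33, 41, 42)  // WAW R2: wait I5 write@31
I8 -> (33, 34, 36, 37)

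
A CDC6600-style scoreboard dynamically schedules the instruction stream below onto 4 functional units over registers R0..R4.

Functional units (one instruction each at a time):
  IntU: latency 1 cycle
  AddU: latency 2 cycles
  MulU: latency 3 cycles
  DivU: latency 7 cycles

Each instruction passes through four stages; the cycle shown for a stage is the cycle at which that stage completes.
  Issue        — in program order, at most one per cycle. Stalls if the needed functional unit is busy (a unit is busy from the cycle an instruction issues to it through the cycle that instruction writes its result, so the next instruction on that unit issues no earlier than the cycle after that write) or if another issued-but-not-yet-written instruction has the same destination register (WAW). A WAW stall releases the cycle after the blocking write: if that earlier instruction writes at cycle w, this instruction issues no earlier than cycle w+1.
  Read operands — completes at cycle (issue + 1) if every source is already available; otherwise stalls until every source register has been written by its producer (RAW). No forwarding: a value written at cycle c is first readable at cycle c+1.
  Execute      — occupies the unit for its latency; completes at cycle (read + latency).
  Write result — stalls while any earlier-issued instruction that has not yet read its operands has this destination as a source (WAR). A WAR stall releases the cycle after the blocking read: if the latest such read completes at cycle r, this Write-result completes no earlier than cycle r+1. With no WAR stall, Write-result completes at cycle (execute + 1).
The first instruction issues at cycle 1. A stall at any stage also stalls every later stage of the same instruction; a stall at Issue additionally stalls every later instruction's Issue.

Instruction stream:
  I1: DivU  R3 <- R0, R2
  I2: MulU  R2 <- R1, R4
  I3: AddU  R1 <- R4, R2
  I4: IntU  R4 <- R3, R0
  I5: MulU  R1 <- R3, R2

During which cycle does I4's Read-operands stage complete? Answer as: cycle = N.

cycle = 11

I1: IS=1 RO=2 EX=9 WR=10
I2: IS=2 RO=3 EX=6 WR=7
I3: IS=3 RO=8 EX=10 WR=11  [RAW R2: wait I2 write@7]
I4: IS=4 RO=11 EX=12 WR=13  [RAW R3: wait I1 write@10]
I5: IS=12 RO=13 EX=16 WR=17  [WAW R1: wait I3 write@11]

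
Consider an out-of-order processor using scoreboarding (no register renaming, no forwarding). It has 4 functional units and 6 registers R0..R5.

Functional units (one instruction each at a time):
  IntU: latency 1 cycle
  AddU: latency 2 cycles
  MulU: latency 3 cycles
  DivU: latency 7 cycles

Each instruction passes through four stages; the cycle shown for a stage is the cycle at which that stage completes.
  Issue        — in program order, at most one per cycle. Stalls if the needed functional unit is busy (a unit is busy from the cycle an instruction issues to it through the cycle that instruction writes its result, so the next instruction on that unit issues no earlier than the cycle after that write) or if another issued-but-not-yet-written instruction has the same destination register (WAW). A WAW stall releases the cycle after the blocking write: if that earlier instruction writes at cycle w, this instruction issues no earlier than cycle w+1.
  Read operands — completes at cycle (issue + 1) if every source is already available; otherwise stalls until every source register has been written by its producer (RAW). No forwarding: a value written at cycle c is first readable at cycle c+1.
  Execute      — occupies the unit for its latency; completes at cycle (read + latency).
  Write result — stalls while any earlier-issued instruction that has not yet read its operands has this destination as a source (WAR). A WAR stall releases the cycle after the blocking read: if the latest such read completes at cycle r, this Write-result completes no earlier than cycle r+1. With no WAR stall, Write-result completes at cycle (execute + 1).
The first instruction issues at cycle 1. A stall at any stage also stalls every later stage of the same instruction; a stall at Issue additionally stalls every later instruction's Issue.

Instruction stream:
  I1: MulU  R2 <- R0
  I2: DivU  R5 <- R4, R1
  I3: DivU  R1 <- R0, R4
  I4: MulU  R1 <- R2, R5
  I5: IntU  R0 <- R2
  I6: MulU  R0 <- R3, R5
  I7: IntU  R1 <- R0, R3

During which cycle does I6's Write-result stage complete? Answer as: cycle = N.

cycle = 33

[I1] 1/2/5/6
[I2] 2/3/10/11
[I3] 12/13/20/21  (struct: DivU busy until I2 writes@11)
[I4] 22/23/26/27  (WAW R1: wait I3 write@21)
[I5] 23/24/25/26
[I6] 28/29/32/33  (struct: MulU busy until I4 writes@27)
[I7] 29/34/35/36  (RAW R0: wait I6 write@33)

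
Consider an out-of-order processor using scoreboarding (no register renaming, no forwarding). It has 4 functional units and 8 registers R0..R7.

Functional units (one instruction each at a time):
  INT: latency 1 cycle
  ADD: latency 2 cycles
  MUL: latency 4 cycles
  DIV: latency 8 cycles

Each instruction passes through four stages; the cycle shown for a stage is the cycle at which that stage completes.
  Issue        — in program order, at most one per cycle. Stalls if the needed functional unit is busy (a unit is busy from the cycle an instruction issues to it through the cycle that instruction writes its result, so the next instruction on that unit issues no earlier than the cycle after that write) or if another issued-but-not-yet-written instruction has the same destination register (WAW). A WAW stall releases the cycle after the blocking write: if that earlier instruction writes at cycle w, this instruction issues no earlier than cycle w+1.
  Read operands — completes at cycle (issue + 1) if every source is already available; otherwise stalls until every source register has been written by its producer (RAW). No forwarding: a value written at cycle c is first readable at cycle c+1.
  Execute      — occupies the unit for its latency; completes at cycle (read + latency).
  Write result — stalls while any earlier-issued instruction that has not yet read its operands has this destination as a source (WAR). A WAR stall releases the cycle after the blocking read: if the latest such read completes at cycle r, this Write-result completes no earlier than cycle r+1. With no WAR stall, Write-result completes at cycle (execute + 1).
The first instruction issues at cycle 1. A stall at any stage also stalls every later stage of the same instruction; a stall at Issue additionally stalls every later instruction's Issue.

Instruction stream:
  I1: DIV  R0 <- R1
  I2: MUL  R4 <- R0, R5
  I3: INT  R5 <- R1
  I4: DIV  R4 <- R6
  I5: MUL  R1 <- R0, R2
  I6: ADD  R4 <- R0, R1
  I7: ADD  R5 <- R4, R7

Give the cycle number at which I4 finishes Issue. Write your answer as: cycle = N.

cycle = 18

1) issue 1, read 2, done 10, write 11
2) issue 2, read 12, done 16, write 17  <RAW R0: wait I1 write@11>
3) issue 3, read 4, done 5, write 13  <WAR R5: wait I2 read@12>
4) issue 18, read 19, done 27, write 28  <WAW R4: wait I2 write@17>
5) issue 19, read 20, done 24, write 25
6) issue 29, read 30, done 32, write 33  <WAW R4: wait I4 write@28>
7) issue 34, read 35, done 37, write 38  <struct: ADD busy until I6 writes@33>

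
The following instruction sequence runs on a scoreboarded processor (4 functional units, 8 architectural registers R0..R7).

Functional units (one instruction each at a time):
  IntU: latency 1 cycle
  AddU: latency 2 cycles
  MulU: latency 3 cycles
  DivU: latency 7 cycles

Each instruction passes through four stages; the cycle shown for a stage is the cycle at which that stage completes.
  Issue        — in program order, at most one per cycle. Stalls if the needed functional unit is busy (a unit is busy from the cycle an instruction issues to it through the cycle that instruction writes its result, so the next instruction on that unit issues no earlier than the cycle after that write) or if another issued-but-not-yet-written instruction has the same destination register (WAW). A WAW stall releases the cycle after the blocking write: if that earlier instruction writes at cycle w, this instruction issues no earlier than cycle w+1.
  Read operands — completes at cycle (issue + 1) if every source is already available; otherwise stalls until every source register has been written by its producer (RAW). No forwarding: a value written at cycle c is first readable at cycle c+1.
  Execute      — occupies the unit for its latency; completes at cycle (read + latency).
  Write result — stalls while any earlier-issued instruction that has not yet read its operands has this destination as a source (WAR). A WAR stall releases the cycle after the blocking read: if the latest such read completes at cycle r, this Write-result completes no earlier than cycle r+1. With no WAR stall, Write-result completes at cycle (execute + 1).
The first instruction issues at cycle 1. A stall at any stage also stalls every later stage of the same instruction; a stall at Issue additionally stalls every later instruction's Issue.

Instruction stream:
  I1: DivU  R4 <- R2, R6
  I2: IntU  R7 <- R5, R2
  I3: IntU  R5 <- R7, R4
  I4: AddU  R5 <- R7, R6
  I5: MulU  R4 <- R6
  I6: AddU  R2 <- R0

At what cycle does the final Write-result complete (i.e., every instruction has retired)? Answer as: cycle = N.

cycle = 23

I1 -> (1, 2, 9, 10)
I2 -> (2, 3, 4, 5)
I3 -> (6, 11, 12, 13)  // struct: IntU busy until I2 writes@5, RAW R4: wait I1 write@10
I4 -> (14, 15, 17, 18)  // WAW R5: wait I3 write@13
I5 -> (15, 16, 19, 20)
I6 -> (19, 20, 22, 23)  // struct: AddU busy until I4 writes@18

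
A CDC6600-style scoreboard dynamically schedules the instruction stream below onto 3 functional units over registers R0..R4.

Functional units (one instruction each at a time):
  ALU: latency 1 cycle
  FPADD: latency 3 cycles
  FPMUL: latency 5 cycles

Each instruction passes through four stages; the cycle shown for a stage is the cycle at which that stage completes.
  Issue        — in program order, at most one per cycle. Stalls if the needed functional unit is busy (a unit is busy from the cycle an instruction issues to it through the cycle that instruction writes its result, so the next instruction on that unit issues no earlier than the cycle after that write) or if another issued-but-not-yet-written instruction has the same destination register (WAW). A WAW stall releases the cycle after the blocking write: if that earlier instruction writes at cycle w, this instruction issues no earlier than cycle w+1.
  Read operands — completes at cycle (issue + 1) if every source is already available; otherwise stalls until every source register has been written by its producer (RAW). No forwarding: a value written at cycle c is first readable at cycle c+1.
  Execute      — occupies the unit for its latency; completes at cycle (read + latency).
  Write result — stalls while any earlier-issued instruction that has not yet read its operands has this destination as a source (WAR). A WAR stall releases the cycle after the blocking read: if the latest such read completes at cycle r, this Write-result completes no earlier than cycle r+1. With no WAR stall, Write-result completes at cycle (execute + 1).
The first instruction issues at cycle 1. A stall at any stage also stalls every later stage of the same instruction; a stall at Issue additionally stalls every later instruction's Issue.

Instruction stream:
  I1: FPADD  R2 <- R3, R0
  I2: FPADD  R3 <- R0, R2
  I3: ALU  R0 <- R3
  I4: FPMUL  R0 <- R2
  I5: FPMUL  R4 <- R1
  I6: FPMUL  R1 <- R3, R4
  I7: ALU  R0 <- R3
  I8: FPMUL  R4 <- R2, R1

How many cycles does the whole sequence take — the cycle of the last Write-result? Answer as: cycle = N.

I1  is:1  ro:2  ex:5  wr:6
I2  is:7  ro:8  ex:11  wr:12  — struct: FPADD busy until I1 writes@6
I3  is:8  ro:13  ex:14  wr:15  — RAW R3: wait I2 write@12
I4  is:16  ro:17  ex:22  wr:23  — WAW R0: wait I3 write@15
I5  is:24  ro:25  ex:30  wr:31  — struct: FPMUL busy until I4 writes@23
I6  is:32  ro:33  ex:38  wr:39  — struct: FPMUL busy until I5 writes@31
I7  is:33  ro:34  ex:35  wr:36
I8  is:40  ro:41  ex:46  wr:47  — struct: FPMUL busy until I6 writes@39

cycle = 47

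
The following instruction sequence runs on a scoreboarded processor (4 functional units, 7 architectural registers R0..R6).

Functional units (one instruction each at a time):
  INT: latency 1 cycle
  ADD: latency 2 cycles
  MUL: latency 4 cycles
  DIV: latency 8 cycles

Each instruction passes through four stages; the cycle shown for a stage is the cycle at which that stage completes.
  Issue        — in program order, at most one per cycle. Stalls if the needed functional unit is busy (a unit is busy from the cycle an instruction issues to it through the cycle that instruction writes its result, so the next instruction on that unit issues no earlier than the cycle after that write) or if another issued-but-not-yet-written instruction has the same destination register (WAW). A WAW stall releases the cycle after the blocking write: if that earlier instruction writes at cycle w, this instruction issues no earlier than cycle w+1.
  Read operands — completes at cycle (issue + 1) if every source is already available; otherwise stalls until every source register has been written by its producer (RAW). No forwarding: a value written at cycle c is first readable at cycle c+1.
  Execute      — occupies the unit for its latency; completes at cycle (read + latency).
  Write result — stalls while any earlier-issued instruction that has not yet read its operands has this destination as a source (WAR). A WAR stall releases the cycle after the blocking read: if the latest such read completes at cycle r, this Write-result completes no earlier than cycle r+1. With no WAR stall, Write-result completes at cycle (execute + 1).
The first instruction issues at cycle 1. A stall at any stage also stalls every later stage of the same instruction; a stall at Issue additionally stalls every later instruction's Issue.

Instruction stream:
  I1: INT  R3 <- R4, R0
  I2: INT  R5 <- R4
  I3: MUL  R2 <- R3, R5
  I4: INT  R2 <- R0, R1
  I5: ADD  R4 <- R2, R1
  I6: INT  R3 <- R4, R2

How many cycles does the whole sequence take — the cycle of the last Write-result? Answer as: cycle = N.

cycle 1: issue I1 (INT)
cycle 2: I1 read-ops
cycle 3: I1 finished on INT
cycle 4: I1→R3
cycle 5: issue I2 (INT)
cycle 6: I2 read-ops; issue I3 (MUL)
cycle 7: I2 finished on INT
cycle 8: I2→R5
cycle 9: I3 read-ops
cycle 13: I3 finished on MUL
cycle 14: I3→R2
cycle 15: issue I4 (INT)
cycle 16: I4 read-ops; issue I5 (ADD)
cycle 17: I4 finished on INT
cycle 18: I4→R2
cycle 19: I5 read-ops; issue I6 (INT)
cycle 21: I5 finished on ADD
cycle 22: I5→R4
cycle 23: I6 read-ops
cycle 24: I6 finished on INT
cycle 25: I6→R3

cycle = 25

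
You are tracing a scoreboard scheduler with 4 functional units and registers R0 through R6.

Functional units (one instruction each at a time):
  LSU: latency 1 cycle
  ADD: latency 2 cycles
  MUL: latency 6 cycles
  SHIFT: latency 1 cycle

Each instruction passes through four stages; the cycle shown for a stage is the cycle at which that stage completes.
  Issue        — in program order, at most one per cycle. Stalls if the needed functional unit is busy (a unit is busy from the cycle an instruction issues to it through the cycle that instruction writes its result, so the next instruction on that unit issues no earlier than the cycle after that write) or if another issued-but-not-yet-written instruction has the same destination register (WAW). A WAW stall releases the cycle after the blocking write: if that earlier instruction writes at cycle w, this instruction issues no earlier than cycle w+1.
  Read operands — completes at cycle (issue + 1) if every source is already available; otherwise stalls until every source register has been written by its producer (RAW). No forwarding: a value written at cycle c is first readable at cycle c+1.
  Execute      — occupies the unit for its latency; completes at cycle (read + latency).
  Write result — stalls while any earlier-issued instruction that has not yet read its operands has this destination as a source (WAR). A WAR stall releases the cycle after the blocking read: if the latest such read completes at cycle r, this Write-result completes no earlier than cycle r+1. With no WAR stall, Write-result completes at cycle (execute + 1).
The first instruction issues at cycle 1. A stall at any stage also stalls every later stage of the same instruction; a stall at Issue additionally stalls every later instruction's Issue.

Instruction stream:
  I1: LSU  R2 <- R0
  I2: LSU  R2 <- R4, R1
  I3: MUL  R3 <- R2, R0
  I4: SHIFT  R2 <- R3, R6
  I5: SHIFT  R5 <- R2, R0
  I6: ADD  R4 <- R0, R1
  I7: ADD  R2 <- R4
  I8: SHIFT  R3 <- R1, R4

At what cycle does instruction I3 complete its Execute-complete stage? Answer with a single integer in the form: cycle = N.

[I1] 1/2/3/4
[I2] 5/6/7/8  (struct: LSU busy until I1 writes@4)
[I3] 6/9/15/16  (RAW R2: wait I2 write@8)
[I4] 9/17/18/19  (WAW R2: wait I2 write@8; RAW R3: wait I3 write@16)
[I5] 20/21/22/23  (struct: SHIFT busy until I4 writes@19)
[I6] 21/22/24/25
[I7] 26/27/29/30  (struct: ADD busy until I6 writes@25)
[I8] 27/28/29/30

cycle = 15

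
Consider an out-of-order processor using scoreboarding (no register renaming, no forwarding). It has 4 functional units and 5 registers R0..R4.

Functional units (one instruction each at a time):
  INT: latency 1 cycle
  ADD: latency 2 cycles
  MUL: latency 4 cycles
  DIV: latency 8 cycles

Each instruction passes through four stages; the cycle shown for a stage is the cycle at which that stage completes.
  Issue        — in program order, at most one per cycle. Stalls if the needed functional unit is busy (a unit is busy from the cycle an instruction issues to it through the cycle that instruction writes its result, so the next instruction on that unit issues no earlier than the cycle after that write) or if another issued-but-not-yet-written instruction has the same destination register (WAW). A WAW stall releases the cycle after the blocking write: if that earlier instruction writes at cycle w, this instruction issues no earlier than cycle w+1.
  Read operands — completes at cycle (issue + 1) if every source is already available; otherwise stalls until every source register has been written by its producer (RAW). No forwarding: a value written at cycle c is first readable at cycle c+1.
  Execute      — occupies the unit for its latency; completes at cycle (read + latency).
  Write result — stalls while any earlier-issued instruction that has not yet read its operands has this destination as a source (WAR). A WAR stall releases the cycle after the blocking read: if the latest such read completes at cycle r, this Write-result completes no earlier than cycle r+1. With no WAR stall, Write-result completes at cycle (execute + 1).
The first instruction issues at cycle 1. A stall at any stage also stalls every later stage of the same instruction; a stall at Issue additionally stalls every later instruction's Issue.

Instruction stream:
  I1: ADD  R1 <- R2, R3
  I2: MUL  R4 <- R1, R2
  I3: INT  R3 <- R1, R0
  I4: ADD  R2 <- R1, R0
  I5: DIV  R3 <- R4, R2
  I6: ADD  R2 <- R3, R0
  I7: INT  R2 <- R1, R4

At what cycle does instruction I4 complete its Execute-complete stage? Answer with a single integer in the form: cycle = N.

  I1 | 1 | 2 | 4 | 5
  I2 | 2 | 6 | 10 | 11   RAW R1: wait I1 write@5
  I3 | 3 | 6 | 7 | 8   RAW R1: wait I1 write@5
  I4 | 6 | 7 | 9 | 10   struct: ADD busy until I1 writes@5
  I5 | 9 | 12 | 20 | 21   WAW R3: wait I3 write@8 · RAW R4: wait I2 write@11
  I6 | 11 | 22 | 24 | 25   struct: ADD busy until I4 writes@10 · RAW R3: wait I5 write@21
  I7 | 26 | 27 | 28 | 29   WAW R2: wait I6 write@25

cycle = 9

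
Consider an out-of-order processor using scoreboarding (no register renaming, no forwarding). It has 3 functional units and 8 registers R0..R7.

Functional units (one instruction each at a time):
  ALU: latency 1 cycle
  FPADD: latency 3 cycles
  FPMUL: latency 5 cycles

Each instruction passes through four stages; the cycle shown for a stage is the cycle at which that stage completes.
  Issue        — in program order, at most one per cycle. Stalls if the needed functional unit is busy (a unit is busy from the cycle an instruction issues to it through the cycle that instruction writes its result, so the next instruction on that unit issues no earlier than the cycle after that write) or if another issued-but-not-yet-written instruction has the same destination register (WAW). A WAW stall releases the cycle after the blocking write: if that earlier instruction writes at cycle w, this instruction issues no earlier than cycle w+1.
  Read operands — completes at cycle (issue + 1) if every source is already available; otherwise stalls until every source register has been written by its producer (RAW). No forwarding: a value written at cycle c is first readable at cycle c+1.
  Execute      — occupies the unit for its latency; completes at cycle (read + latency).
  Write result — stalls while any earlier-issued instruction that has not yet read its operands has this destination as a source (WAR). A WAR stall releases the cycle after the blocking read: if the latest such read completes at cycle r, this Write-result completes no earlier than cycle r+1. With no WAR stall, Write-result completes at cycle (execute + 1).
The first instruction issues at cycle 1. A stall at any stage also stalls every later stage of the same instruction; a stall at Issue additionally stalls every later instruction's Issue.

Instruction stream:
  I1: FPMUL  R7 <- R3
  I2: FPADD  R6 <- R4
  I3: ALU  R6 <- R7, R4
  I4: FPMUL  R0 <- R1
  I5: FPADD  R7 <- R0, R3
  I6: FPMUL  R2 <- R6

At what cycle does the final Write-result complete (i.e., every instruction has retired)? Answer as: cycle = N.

cycle = 24

I1: IS=1 RO=2 EX=7 WR=8
I2: IS=2 RO=3 EX=6 WR=7
I3: IS=8 RO=9 EX=10 WR=11  [WAW R6: wait I2 write@7]
I4: IS=9 RO=10 EX=15 WR=16
I5: IS=10 RO=17 EX=20 WR=21  [RAW R0: wait I4 write@16]
I6: IS=17 RO=18 EX=23 WR=24  [struct: FPMUL busy until I4 writes@16]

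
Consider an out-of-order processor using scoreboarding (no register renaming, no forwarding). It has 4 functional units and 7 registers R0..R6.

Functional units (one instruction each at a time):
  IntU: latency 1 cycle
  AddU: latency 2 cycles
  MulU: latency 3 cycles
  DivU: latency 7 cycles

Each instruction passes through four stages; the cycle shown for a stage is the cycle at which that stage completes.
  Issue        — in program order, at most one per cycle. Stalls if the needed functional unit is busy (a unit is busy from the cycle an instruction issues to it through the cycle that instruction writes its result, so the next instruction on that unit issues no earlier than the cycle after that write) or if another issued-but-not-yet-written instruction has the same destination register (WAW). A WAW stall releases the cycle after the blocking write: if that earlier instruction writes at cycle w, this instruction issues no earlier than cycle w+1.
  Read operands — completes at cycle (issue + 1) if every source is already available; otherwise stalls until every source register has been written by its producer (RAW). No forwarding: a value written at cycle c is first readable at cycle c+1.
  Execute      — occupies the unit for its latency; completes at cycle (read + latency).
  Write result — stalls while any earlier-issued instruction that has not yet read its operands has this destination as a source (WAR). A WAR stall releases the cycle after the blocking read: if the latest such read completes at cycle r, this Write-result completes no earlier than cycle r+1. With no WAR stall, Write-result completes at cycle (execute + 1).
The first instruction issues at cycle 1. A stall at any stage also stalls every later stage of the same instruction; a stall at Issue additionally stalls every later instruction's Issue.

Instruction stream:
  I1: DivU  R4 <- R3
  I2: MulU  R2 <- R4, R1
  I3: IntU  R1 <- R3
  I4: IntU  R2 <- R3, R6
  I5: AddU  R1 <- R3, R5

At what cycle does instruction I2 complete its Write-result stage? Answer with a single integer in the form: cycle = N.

  I1 | 1 | 2 | 9 | 10
  I2 | 2 | 11 | 14 | 15   RAW R4: wait I1 write@10
  I3 | 3 | 4 | 5 | 12   WAR R1: wait I2 read@11
  I4 | 16 | 17 | 18 | 19   WAW R2: wait I2 write@15
  I5 | 17 | 18 | 20 | 21

cycle = 15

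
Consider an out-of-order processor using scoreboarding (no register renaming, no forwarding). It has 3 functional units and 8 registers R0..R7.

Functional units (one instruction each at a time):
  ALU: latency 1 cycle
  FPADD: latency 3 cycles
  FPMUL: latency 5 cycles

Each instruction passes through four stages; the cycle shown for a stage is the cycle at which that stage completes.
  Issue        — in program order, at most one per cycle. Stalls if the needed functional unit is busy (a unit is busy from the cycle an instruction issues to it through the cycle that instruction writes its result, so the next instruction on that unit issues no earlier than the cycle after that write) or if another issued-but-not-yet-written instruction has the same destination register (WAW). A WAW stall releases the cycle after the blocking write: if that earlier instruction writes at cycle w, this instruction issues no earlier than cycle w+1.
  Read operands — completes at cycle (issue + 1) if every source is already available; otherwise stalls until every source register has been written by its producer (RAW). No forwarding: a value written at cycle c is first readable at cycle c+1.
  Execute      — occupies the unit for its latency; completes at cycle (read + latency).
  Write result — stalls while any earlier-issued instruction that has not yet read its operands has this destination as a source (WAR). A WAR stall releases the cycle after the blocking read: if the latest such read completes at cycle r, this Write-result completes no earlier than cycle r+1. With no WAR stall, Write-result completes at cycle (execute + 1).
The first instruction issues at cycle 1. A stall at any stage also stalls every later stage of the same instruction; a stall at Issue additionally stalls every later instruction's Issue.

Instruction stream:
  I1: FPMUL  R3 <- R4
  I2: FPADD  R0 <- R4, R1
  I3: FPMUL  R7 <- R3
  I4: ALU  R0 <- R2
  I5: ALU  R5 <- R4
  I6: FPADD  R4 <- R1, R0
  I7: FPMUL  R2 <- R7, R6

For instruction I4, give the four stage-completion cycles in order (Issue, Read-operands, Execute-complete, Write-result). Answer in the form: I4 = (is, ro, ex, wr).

c1: I1 issues→FPMUL
c2: I1 reads; I2 issues→FPADD
c3: I2 reads
c6: I2 exec-done
c7: I1 exec-done; I2 writes R0
c8: I1 writes R3
c9: I3 issues→FPMUL
c10: I3 reads; I4 issues→ALU
c11: I4 reads
c12: I4 exec-done
c13: I4 writes R0
c14: I5 issues→ALU
c15: I3 exec-done; I5 reads; I6 issues→FPADD
c16: I3 writes R7; I5 exec-done; I6 reads
c17: I5 writes R5; I7 issues→FPMUL
c18: I7 reads
c19: I6 exec-done
c20: I6 writes R4
c23: I7 exec-done
c24: I7 writes R2

I4 = (10, 11, 12, 13)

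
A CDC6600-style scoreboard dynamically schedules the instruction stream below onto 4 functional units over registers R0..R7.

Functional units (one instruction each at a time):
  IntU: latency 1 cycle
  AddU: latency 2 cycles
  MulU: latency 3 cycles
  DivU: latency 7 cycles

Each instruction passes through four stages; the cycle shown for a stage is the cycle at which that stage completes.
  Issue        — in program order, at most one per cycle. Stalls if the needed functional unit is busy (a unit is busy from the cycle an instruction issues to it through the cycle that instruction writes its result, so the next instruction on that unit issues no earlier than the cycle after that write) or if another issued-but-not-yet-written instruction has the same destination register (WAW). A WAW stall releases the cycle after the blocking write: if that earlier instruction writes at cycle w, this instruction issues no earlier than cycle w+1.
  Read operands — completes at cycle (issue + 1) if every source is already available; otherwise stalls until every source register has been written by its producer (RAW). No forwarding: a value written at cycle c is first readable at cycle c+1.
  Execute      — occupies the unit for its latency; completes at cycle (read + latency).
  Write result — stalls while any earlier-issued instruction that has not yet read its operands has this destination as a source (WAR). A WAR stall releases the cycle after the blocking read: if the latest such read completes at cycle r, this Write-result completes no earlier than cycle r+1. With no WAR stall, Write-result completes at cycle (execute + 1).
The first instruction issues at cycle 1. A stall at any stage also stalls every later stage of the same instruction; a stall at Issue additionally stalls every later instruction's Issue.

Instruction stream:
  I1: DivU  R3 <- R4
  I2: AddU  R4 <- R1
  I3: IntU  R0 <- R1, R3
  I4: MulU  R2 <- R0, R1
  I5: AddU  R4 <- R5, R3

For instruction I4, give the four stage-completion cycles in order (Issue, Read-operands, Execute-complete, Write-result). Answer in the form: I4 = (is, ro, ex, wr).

[1] I1→DivU
[2] I1 RO; I2→AddU
[3] I2 RO; I3→IntU
[4] I4→MulU
[5] I2 EX
[6] I2 WR R4
[7] I5→AddU
[9] I1 EX
[10] I1 WR R3
[11] I3 RO; I5 RO
[12] I3 EX
[13] I3 WR R0; I5 EX
[14] I4 RO; I5 WR R4
[17] I4 EX
[18] I4 WR R2

I4 = (4, 14, 17, 18)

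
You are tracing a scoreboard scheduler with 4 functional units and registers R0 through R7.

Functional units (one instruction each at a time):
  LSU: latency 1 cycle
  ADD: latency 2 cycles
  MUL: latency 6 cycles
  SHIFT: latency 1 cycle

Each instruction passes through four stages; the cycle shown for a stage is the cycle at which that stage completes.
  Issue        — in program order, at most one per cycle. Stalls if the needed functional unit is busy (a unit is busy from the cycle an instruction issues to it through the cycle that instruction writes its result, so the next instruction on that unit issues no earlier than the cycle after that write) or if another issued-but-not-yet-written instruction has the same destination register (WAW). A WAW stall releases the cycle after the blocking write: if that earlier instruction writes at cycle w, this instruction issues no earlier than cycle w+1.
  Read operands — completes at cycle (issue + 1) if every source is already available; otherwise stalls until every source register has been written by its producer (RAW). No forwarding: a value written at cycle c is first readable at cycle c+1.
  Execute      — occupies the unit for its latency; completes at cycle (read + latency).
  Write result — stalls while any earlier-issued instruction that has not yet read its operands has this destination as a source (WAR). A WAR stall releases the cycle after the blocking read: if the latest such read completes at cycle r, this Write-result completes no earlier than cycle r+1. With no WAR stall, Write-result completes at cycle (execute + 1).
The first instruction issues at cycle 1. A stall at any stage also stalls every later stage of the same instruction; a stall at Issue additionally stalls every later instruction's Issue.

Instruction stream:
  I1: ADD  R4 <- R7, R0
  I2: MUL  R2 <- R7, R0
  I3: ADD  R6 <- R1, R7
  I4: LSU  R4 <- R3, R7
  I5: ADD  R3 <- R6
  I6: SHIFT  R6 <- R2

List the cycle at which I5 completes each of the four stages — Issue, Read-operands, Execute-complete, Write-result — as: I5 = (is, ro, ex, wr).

I5 = (11, 12, 14, 15)

c1: I1→ADD
c2: I1 RO, I2→MUL
c3: I2 RO
c4: I1 EX
c5: I1 WR R4
c6: I3→ADD
c7: I3 RO, I4→LSU
c8: I4 RO
c9: I2 EX, I3 EX, I4 EX
c10: I2 WR R2, I3 WR R6, I4 WR R4
c11: I5→ADD
c12: I5 RO, I6→SHIFT
c13: I6 RO
c14: I5 EX, I6 EX
c15: I5 WR R3, I6 WR R6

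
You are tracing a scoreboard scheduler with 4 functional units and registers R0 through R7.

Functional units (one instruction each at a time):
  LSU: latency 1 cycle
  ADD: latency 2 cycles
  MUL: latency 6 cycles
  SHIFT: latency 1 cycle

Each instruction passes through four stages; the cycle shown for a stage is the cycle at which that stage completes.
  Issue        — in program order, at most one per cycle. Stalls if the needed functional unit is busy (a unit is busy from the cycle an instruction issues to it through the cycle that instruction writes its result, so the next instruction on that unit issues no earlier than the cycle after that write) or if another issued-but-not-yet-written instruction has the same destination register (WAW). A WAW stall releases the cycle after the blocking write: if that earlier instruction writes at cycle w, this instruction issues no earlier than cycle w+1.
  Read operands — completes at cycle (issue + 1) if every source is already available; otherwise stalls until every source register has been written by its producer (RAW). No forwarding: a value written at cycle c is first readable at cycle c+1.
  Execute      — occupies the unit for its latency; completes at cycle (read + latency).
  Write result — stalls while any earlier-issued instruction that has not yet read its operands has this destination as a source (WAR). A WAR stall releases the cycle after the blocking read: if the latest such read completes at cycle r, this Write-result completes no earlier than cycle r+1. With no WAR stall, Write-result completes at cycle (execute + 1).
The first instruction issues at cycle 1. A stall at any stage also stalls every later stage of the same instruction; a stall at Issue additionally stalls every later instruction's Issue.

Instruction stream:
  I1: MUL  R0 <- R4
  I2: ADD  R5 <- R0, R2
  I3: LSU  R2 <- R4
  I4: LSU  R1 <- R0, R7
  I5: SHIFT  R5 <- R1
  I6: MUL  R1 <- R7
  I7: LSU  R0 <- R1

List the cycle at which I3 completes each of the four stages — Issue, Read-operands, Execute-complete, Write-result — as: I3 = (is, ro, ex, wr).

cycle 1: I1 dispatched to MUL
cycle 2: I1 operands ready; I2 dispatched to ADD
cycle 3: I3 dispatched to LSU
cycle 4: I3 operands ready
cycle 5: I3 complete
cycle 8: I1 complete
cycle 9: R0←I1
cycle 10: I2 operands ready
cycle 11: R2←I3
cycle 12: I2 complete; I4 dispatched to LSU
cycle 13: R5←I2; I4 operands ready
cycle 14: I4 complete; I5 dispatched to SHIFT
cycle 15: R1←I4
cycle 16: I5 operands ready; I6 dispatched to MUL
cycle 17: I5 complete; I6 operands ready; I7 dispatched to LSU
cycle 18: R5←I5
cycle 23: I6 complete
cycle 24: R1←I6
cycle 25: I7 operands ready
cycle 26: I7 complete
cycle 27: R0←I7

I3 = (3, 4, 5, 11)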